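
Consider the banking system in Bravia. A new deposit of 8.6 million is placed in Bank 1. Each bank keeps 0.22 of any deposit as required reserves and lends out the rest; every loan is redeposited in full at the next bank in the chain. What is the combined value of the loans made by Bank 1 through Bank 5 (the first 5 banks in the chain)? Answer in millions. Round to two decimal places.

Bank i lends (1 − rr)^i of the original deposit: Bank 1 lends 8.6·0.7800 = 6.7080, Bank 2 lends 8.6·0.7800² ≈ 5.2322, and so on.
Summing a geometric series: total = 8.6·[0.7800·(1 − 0.7800^5) / (1 − 0.7800)] ≈ 21.6877 million.

21.69 million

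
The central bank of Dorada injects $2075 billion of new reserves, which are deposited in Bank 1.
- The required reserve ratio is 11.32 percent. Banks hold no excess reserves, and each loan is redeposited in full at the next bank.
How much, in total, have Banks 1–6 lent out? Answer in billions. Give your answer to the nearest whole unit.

Bank i lends (1 − rr)^i of the original deposit: Bank 1 lends 2075·0.8868 = 1840.1100, Bank 2 lends 2075·0.8868² ≈ 1631.8095, and so on.
Summing a geometric series: total = 2075·[0.8868·(1 − 0.8868^6) / (1 − 0.8868)] ≈ 8349.4860 billion.

$8349 billion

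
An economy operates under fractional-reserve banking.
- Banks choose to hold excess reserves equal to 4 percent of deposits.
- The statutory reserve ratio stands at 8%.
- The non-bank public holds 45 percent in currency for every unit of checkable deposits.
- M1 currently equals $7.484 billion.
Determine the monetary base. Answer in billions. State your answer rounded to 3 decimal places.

The money multiplier is m = (1 + c) / (rr + e + c) = (1 + 0.45) / (0.08 + 0.04 + 0.45) ≈ 2.54386.
MB = M / m = 7.484 / 2.54386 ≈ 2.942 billion.

$2.942 billion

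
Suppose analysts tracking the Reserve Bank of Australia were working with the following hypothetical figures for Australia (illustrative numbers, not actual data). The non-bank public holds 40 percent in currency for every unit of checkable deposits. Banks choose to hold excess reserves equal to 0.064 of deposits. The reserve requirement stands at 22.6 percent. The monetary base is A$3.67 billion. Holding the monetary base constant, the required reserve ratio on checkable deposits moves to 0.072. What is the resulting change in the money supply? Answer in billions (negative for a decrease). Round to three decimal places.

A$2.139 billion

Initially m₁ = (1 + 0.4) / (0.226 + 0.064 + 0.4) ≈ 2.02899, so M₁ = 2.02899 × 3.67 ≈ 7.4464 billion.
After the change m₂ = (1 + 0.4) / (0.072 + 0.064 + 0.4) ≈ 2.61194, so M₂ = 2.61194 × 3.67 ≈ 9.5858 billion.
ΔM = M₂ − M₁ = 9.5858 − 7.4464 = 2.1394 billion.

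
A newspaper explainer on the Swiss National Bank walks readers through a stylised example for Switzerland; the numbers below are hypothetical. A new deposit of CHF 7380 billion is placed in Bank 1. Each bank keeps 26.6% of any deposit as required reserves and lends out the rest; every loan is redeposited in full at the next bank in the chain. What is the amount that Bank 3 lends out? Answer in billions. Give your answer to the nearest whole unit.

Each bank lends a fraction (1 − rr) = 0.7340 of the deposit it receives, so Bank 3 receives 7380·0.7340^2 and lends 7380·0.7340^3 ≈ 2918.3982 billion.

CHF 2918 billion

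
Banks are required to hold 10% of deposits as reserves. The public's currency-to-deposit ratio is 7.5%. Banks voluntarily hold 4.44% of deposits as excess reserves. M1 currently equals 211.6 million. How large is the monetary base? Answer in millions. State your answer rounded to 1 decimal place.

The money multiplier is m = (1 + c) / (rr + e + c) = (1 + 0.075) / (0.1 + 0.0444 + 0.075) ≈ 4.89973.
MB = M / m = 211.6 / 4.89973 ≈ 43.1861 million.

43.2 million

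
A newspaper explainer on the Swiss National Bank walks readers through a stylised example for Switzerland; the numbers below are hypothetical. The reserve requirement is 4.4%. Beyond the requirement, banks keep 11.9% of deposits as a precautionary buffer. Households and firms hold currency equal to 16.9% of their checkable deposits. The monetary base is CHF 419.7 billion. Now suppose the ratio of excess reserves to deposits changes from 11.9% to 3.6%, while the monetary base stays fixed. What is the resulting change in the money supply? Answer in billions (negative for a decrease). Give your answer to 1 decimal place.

Initially m₁ = (1 + 0.169) / (0.044 + 0.119 + 0.169) ≈ 3.52108, so M₁ = 3.52108 × 419.7 ≈ 1477.7973 billion.
After the change m₂ = (1 + 0.169) / (0.044 + 0.036 + 0.169) ≈ 4.69478, so M₂ = 4.69478 × 419.7 ≈ 1970.3992 billion.
ΔM = M₂ − M₁ = 1970.3992 − 1477.7973 = 492.6019 billion.

CHF 492.6 billion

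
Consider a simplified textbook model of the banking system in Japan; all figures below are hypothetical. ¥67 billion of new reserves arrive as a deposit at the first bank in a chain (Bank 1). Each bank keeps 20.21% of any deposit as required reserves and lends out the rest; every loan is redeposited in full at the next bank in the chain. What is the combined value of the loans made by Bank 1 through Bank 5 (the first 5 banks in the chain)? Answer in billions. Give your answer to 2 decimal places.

¥178.97 billion

Bank i lends (1 − rr)^i of the original deposit: Bank 1 lends 67·0.7979 = 53.4593, Bank 2 lends 67·0.7979² ≈ 42.6552, and so on.
Summing a geometric series: total = 67·[0.7979·(1 − 0.7979^5) / (1 − 0.7979)] ≈ 178.9731 billion.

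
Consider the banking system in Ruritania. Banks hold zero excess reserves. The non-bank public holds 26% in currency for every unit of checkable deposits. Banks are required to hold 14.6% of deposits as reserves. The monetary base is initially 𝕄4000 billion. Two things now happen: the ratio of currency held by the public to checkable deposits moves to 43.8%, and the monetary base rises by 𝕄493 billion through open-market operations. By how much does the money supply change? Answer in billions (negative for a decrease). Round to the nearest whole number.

Before: m₁ = (1 + 0.26) / (0.146 + 0.26) ≈ 3.10345, MB₁ = 4000, so M₁ = 3.10345 × 4000 = 12413.8 billion.
After: m₂ = (1 + 0.438) / (0.146 + 0.438) ≈ 2.46233, MB₂ = 4000 + 493 = 4493, so M₂ = 2.46233 × 4493 ≈ 11063.2487 billion.
ΔM = M₂ − M₁ = 11063.2487 − 12413.8 = -1350.5513 billion.

-1351 billion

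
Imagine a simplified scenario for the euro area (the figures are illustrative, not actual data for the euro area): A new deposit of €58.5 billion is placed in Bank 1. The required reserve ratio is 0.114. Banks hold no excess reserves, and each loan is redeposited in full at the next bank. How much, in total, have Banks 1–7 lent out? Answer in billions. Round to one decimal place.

€259.8 billion

Bank i lends (1 − rr)^i of the original deposit: Bank 1 lends 58.5·0.8860 = 51.8310, Bank 2 lends 58.5·0.8860² ≈ 45.9223, and so on.
Summing a geometric series: total = 58.5·[0.8860·(1 − 0.8860^7) / (1 − 0.8860)] ≈ 259.7988 billion.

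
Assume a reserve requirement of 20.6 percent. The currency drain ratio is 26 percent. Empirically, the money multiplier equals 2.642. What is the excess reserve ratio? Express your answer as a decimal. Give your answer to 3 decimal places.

0.011

Using m = 2.642. Since m = (1 + c)/(c + rr + e), the denominator satisfies c + rr + e = (1 + c)/m = (1 + 0.26) / 2.642 ≈ 0.476911.
With c = 0.26 and rr = 0.206, the excess reserve ratio is 0.476911 − 0.26 − 0.206 = 0.010911.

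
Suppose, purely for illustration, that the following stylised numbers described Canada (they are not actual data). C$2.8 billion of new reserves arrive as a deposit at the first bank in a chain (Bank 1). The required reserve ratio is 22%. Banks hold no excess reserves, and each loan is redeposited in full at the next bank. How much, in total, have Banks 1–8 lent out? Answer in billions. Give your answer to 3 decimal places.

C$8.567 billion

Bank i lends (1 − rr)^i of the original deposit: Bank 1 lends 2.8·0.7800 = 2.1840, Bank 2 lends 2.8·0.7800² ≈ 1.7035, and so on.
Summing a geometric series: total = 2.8·[0.7800·(1 − 0.7800^8) / (1 − 0.7800)] ≈ 8.5671 billion.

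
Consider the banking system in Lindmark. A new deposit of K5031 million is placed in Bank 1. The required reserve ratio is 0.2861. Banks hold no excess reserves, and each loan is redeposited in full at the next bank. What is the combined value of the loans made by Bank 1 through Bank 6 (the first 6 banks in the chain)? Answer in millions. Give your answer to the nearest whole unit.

K10892 million

Bank i lends (1 − rr)^i of the original deposit: Bank 1 lends 5031·0.7139 = 3591.6309, Bank 2 lends 5031·0.7139² ≈ 2564.0653, and so on.
Summing a geometric series: total = 5031·[0.7139·(1 − 0.7139^6) / (1 − 0.7139)] ≈ 10891.8864 million.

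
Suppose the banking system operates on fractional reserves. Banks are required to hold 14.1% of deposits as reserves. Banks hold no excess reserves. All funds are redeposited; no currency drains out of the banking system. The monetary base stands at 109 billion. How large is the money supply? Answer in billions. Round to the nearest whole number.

773 billion

With no currency drain or excess reserves, the money multiplier is m = 1/rr = 1/0.141 ≈ 7.0922.
Money supply M = m × MB = 7.0922 × 109 = 773.0498 billion.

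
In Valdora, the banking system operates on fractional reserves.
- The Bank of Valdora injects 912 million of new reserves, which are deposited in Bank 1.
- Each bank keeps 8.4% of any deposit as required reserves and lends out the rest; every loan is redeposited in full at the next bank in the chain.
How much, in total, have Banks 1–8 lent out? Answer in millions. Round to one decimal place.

5016.0 million

Bank i lends (1 − rr)^i of the original deposit: Bank 1 lends 912·0.9160 = 835.3920, Bank 2 lends 912·0.9160² ≈ 765.2191, and so on.
Summing a geometric series: total = 912·[0.9160·(1 − 0.9160^8) / (1 − 0.9160)] ≈ 5015.9613 million.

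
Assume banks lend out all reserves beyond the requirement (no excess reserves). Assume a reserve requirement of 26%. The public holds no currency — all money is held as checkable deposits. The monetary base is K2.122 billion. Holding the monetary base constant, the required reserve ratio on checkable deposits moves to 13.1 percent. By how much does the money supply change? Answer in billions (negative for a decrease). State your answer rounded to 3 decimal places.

Initially m₁ = 1 / (0.26) ≈ 3.84615, so M₁ = 3.84615 × 2.122 ≈ 8.1615 billion.
After the change m₂ = 1 / (0.131) ≈ 7.63359, so M₂ = 7.63359 × 2.122 ≈ 16.1985 billion.
ΔM = M₂ − M₁ = 16.1985 − 8.1615 = 8.037 billion.

K8.037 billion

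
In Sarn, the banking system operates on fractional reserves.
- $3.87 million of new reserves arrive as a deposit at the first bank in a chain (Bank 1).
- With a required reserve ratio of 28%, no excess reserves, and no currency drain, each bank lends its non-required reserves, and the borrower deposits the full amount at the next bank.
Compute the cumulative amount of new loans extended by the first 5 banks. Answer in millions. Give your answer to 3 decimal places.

Bank i lends (1 − rr)^i of the original deposit: Bank 1 lends 3.87·0.7200 = 2.7864, Bank 2 lends 3.87·0.7200² ≈ 2.0062, and so on.
Summing a geometric series: total = 3.87·[0.7200·(1 − 0.7200^5) / (1 − 0.7200)] ≈ 8.0259 million.

$8.026 million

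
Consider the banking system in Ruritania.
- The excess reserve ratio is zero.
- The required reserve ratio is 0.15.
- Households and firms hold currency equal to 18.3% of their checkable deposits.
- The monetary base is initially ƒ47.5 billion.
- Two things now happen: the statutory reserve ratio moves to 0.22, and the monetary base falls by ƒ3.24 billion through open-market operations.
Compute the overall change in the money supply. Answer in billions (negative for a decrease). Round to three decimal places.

-38.822 billion

Before: m₁ = (1 + 0.183) / (0.15 + 0.183) ≈ 3.552553, MB₁ = 47.5, so M₁ = 3.552553 × 47.5 ≈ 168.7463 billion.
After: m₂ = (1 + 0.183) / (0.22 + 0.183) ≈ 2.935484, MB₂ = 47.5 − 3.24 = 44.26, so M₂ = 2.935484 × 44.26 ≈ 129.9245 billion.
ΔM = M₂ − M₁ = 129.9245 − 168.7463 = -38.8218 billion.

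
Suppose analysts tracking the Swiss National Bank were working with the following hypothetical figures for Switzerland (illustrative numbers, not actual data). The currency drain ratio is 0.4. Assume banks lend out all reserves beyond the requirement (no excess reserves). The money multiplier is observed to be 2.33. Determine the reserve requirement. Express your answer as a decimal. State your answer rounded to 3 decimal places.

0.201

Using m = 2.33. Since m = (1 + c)/(c + rr + e), the denominator satisfies c + rr + e = (1 + c)/m = (1 + 0.4) / 2.33 ≈ 0.600858.
With c = 0.4 and e = 0, the reserve requirement is 0.600858 − 0.4 − 0 = 0.200858.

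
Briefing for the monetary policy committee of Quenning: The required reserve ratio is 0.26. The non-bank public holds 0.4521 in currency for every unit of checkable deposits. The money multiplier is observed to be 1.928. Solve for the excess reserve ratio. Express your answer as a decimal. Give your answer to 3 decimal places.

0.041

Using m = 1.928. Since m = (1 + c)/(c + rr + e), the denominator satisfies c + rr + e = (1 + c)/m = (1 + 0.4521) / 1.928 ≈ 0.753164.
With c = 0.4521 and rr = 0.26, the excess reserve ratio is 0.753164 − 0.4521 − 0.26 = 0.041064.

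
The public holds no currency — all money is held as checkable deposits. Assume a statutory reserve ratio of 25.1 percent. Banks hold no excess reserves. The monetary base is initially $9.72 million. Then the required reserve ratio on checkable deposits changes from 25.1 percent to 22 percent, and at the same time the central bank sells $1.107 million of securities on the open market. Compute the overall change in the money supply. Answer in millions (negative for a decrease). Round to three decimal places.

$0.425 million

Before: m₁ = 1 / (0.251) ≈ 3.98406, MB₁ = 9.72, so M₁ = 3.98406 × 9.72 ≈ 38.7251 million.
After: m₂ = 1 / (0.22) ≈ 4.54545, MB₂ = 9.72 − 1.107 = 8.613, so M₂ = 4.54545 × 8.613 ≈ 39.15 million.
ΔM = M₂ − M₁ = 39.15 − 38.7251 = 0.4249 million.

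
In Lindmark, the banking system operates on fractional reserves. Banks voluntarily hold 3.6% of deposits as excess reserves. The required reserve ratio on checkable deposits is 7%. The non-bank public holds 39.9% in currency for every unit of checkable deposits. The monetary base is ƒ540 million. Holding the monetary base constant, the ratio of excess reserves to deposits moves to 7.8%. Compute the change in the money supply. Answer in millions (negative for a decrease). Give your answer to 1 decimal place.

-114.9 million

Initially m₁ = (1 + 0.399) / (0.07 + 0.036 + 0.399) ≈ 2.77030, so M₁ = 2.77030 × 540 = 1495.962 million.
After the change m₂ = (1 + 0.399) / (0.07 + 0.078 + 0.399) ≈ 2.55759, so M₂ = 2.55759 × 540 = 1381.0986 million.
ΔM = M₂ − M₁ = 1381.0986 − 1495.962 = -114.8634 million.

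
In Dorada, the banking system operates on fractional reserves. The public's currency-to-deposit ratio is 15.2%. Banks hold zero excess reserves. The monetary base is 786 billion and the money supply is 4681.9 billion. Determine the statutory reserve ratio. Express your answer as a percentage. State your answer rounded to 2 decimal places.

Using m = M/MB = 4681.9/786 ≈ 5.956616. Since m = (1 + c)/(c + rr + e), the denominator satisfies c + rr + e = (1 + c)/m = (1 + 0.152) / 5.956616 ≈ 0.193398.
With c = 0.152 and e = 0, the statutory reserve ratio is 0.193398 − 0.152 − 0 = 0.041398.

4.14%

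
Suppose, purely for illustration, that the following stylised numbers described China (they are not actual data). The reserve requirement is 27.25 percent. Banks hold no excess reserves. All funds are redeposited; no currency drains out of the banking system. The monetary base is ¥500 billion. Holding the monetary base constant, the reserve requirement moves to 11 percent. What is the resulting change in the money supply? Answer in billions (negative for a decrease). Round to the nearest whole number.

Initially m₁ = 1 / (0.2725) ≈ 3.6697, so M₁ = 3.6697 × 500 = 1834.85 billion.
After the change m₂ = 1 / (0.11) ≈ 9.0909, so M₂ = 9.0909 × 500 = 4545.45 billion.
ΔM = M₂ − M₁ = 4545.45 − 1834.85 = 2710.6 billion.

¥2711 billion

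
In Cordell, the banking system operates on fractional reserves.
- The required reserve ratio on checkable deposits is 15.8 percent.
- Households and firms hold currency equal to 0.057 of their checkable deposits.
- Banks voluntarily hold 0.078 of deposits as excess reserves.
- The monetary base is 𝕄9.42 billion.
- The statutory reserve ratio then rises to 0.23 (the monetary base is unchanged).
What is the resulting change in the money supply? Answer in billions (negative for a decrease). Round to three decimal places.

-6.703 billion

Initially m₁ = (1 + 0.057) / (0.158 + 0.078 + 0.057) ≈ 3.60751, so M₁ = 3.60751 × 9.42 ≈ 33.9827 billion.
After the change m₂ = (1 + 0.057) / (0.23 + 0.078 + 0.057) ≈ 2.89589, so M₂ = 2.89589 × 9.42 ≈ 27.2793 billion.
ΔM = M₂ − M₁ = 27.2793 − 33.9827 = -6.7034 billion.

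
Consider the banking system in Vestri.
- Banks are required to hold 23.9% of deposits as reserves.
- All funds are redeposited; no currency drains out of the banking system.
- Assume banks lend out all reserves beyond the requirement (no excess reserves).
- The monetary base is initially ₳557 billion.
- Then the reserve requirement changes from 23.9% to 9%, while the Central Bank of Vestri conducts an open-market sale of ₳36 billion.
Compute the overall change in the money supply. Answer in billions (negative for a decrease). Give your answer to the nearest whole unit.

Before: m₁ = 1 / (0.239) ≈ 4.1841, MB₁ = 557, so M₁ = 4.1841 × 557 = 2330.5437 billion.
After: m₂ = 1 / (0.09) ≈ 11.1111, MB₂ = 557 − 36 = 521, so M₂ = 11.1111 × 521 = 5788.8831 billion.
ΔM = M₂ − M₁ = 5788.8831 − 2330.5437 = 3458.3394 billion.

₳3458 billion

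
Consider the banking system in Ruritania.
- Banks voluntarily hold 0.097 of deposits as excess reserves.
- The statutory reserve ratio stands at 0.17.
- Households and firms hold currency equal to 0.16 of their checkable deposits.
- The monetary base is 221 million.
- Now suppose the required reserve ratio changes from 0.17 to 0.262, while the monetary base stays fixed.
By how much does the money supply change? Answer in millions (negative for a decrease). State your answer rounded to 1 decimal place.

-106.4 million

Initially m₁ = (1 + 0.16) / (0.17 + 0.097 + 0.16) ≈ 2.71663, so M₁ = 2.71663 × 221 ≈ 600.3752 million.
After the change m₂ = (1 + 0.16) / (0.262 + 0.097 + 0.16) ≈ 2.23507, so M₂ = 2.23507 × 221 ≈ 493.9505 million.
ΔM = M₂ − M₁ = 493.9505 − 600.3752 = -106.4247 million.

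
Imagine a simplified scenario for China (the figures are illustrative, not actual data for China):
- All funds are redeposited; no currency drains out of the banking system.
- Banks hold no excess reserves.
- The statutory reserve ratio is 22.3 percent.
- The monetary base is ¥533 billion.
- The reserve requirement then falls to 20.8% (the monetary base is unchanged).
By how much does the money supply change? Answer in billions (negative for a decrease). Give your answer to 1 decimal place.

¥172.4 billion

Initially m₁ = 1 / (0.223) ≈ 4.48430, so M₁ = 4.48430 × 533 = 2390.1319 billion.
After the change m₂ = 1 / (0.208) ≈ 4.80769, so M₂ = 4.80769 × 533 ≈ 2562.4988 billion.
ΔM = M₂ − M₁ = 2562.4988 − 2390.1319 = 172.3669 billion.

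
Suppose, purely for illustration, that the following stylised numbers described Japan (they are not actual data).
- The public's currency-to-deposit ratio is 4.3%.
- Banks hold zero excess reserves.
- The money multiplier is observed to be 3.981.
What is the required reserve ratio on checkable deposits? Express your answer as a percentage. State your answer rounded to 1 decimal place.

Using m = 3.981. Since m = (1 + c)/(c + rr + e), the denominator satisfies c + rr + e = (1 + c)/m = (1 + 0.043) / 3.981 ≈ 0.261994.
With c = 0.043 and e = 0, the required reserve ratio on checkable deposits is 0.261994 − 0.043 − 0 = 0.218994.

21.9%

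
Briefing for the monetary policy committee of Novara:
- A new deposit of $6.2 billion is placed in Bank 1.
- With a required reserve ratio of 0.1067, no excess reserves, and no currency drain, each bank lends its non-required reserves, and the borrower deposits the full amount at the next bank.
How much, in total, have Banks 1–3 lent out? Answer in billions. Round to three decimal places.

Bank i lends (1 − rr)^i of the original deposit: Bank 1 lends 6.2·0.8933 ≈ 5.5385, Bank 2 lends 6.2·0.8933² ≈ 4.9475, and so on.
Summing a geometric series: total = 6.2·[0.8933·(1 − 0.8933^3) / (1 − 0.8933)] ≈ 14.9056 billion.

$14.906 billion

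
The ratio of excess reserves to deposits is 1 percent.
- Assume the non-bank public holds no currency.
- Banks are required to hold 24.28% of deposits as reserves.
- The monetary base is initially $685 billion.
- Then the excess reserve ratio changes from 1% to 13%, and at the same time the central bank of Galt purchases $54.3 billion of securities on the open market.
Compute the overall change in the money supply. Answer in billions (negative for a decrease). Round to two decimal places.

-726.55 billion

Before: m₁ = 1 / (0.2428 + 0.01) ≈ 3.955696, MB₁ = 685, so M₁ = 3.955696 × 685 ≈ 2709.6518 billion.
After: m₂ = 1 / (0.2428 + 0.13) ≈ 2.682403, MB₂ = 685 + 54.3 = 739.3, so M₂ = 2.682403 × 739.3 ≈ 1983.1005 billion.
ΔM = M₂ − M₁ = 1983.1005 − 2709.6518 = -726.5513 billion.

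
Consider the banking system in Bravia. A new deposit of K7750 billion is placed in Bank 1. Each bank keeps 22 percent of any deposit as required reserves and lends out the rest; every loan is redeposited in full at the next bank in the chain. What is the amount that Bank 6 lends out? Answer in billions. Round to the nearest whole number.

Each bank lends a fraction (1 − rr) = 0.7800 of the deposit it receives, so Bank 6 receives 7750·0.7800^5 and lends 7750·0.7800^6 ≈ 1745.2969 billion.

K1745 billion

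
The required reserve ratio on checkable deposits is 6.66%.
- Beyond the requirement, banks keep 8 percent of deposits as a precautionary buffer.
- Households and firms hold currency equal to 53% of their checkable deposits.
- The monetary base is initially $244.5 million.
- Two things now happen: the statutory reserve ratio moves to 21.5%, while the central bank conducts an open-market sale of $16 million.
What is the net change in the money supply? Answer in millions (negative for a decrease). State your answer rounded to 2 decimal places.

Before: m₁ = (1 + 0.53) / (0.0666 + 0.08 + 0.53) ≈ 2.261307, MB₁ = 244.5, so M₁ = 2.261307 × 244.5 ≈ 552.8896 million.
After: m₂ = (1 + 0.53) / (0.215 + 0.08 + 0.53) ≈ 1.854545, MB₂ = 244.5 − 16 = 228.5, so M₂ = 1.854545 × 228.5 ≈ 423.7635 million.
ΔM = M₂ − M₁ = 423.7635 − 552.8896 = -129.1261 million.

-129.13 million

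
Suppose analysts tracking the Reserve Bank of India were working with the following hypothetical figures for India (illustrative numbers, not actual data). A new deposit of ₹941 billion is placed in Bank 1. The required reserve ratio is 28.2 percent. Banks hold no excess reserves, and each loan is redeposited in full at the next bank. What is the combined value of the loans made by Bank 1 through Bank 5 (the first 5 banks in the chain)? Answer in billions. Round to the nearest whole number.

₹1939 billion

Bank i lends (1 − rr)^i of the original deposit: Bank 1 lends 941·0.7180 = 675.6380, Bank 2 lends 941·0.7180² ≈ 485.1081, and so on.
Summing a geometric series: total = 941·[0.7180·(1 − 0.7180^5) / (1 − 0.7180)] ≈ 1938.6995 billion.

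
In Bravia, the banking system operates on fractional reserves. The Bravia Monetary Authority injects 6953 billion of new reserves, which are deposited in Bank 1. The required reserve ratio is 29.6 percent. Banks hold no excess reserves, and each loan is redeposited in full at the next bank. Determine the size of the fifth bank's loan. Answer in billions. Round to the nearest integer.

Each bank lends a fraction (1 − rr) = 0.7040 of the deposit it receives, so Bank 5 receives 6953·0.7040^4 and lends 6953·0.7040^5 ≈ 1202.3628 billion.

1202 billion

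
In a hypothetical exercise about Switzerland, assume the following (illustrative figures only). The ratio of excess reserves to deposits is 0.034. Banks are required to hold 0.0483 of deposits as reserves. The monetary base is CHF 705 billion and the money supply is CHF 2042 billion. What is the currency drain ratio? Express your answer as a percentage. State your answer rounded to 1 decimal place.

Using m = M/MB = 2042/705 ≈ 2.896454. From m = (1 + c)/(c + rr + e), rearranging gives 1 + c = m·(c + rr + e), so c·(1 − m) = m·(rr + e) − 1.
Hence c = [m·(rr + e) − 1]/(1 − m) = [2.896454 × (0.0483 + 0.034) − 1] / (1 − 2.896454) ≈ 0.401603.

40.2%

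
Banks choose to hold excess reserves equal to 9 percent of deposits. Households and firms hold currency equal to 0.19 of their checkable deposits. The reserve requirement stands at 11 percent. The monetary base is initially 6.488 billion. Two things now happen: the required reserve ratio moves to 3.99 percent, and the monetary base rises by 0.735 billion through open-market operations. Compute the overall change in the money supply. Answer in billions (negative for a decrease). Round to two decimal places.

7.07 billion

Before: m₁ = (1 + 0.19) / (0.11 + 0.09 + 0.19) ≈ 3.0513, MB₁ = 6.488, so M₁ = 3.0513 × 6.488 ≈ 19.7968 billion.
After: m₂ = (1 + 0.19) / (0.0399 + 0.09 + 0.19) ≈ 3.7199, MB₂ = 6.488 + 0.735 = 7.223, so M₂ = 3.7199 × 7.223 ≈ 26.8688 billion.
ΔM = M₂ − M₁ = 26.8688 − 19.7968 = 7.072 billion.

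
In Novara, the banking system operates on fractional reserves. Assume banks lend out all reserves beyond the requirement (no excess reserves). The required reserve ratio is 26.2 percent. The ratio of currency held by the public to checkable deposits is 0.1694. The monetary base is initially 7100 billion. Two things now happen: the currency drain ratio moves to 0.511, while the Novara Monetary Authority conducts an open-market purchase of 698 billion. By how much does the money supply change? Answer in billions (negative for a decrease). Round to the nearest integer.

-4003 billion

Before: m₁ = (1 + 0.1694) / (0.262 + 0.1694) ≈ 2.71071, MB₁ = 7100, so M₁ = 2.71071 × 7100 = 19246.041 billion.
After: m₂ = (1 + 0.511) / (0.262 + 0.511) ≈ 1.95472, MB₂ = 7100 + 698 = 7798, so M₂ = 1.95472 × 7798 ≈ 15242.9066 billion.
ΔM = M₂ − M₁ = 15242.9066 − 19246.041 = -4003.1344 billion.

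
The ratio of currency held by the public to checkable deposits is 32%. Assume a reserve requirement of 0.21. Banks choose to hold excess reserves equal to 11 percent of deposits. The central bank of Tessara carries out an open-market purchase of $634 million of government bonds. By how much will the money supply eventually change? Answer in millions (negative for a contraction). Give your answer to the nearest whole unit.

The money multiplier is m = (1 + c) / (rr + e + c) = (1 + 0.32) / (0.21 + 0.11 + 0.32) = 2.0625.
The purchase adds 634 million of base, so ΔM = m × ΔMB = 2.0625 × (+634) = 1307.625 million.

$1308 million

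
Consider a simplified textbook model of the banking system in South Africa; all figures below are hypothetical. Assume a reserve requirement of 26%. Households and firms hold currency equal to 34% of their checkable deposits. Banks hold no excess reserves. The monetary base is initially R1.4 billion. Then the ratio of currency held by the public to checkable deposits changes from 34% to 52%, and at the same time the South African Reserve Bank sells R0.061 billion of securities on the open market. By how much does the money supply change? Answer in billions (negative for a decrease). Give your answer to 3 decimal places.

-0.517 billion

Before: m₁ = (1 + 0.34) / (0.26 + 0.34) ≈ 2.23333, MB₁ = 1.4, so M₁ = 2.23333 × 1.4 ≈ 3.1267 billion.
After: m₂ = (1 + 0.52) / (0.26 + 0.52) ≈ 1.94872, MB₂ = 1.4 − 0.061 = 1.339, so M₂ = 1.94872 × 1.339 ≈ 2.6093 billion.
ΔM = M₂ − M₁ = 2.6093 − 3.1267 = -0.5174 billion.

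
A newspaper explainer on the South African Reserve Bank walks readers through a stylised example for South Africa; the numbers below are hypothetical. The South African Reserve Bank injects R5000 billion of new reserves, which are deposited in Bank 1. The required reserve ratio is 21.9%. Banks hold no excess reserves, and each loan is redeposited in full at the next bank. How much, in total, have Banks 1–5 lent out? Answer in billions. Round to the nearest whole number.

R12650 billion

Bank i lends (1 − rr)^i of the original deposit: Bank 1 lends 5000·0.7810 = 3905.0000, Bank 2 lends 5000·0.7810² = 3049.8050, and so on.
Summing a geometric series: total = 5000·[0.7810·(1 − 0.7810^5) / (1 − 0.7810)] ≈ 12649.8295 billion.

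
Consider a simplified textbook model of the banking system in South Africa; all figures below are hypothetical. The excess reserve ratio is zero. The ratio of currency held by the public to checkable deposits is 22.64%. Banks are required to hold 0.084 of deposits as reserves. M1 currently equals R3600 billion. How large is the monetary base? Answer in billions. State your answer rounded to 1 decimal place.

The money multiplier is m = (1 + c) / (rr + c) = (1 + 0.2264) / (0.084 + 0.2264) ≈ 3.951031.
MB = M / m = 3600 / 3.951031 ≈ 911.1546 billion.

R911.2 billion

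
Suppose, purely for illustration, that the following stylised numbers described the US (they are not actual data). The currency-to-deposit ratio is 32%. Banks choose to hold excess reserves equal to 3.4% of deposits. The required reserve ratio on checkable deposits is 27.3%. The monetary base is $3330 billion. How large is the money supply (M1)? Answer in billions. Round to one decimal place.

$7010.5 billion

The money multiplier is m = (1 + c) / (rr + e + c) = (1 + 0.32) / (0.273 + 0.034 + 0.32) ≈ 2.105263.
So M = m × MB = 2.105263 × 3330 ≈ 7010.5258 billion.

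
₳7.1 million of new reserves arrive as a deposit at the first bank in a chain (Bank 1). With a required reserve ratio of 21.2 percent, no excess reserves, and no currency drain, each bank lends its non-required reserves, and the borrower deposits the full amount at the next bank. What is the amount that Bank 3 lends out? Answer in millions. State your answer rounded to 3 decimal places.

Each bank lends a fraction (1 − rr) = 0.7880 of the deposit it receives, so Bank 3 receives 7.1·0.7880^2 and lends 7.1·0.7880^3 ≈ 3.4741 million.

₳3.474 million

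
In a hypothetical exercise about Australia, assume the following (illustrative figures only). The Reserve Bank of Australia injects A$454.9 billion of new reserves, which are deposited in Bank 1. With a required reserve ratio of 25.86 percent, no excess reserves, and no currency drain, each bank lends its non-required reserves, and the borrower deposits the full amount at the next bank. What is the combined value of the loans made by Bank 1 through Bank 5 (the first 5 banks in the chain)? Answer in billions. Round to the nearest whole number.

A$1012 billion

Bank i lends (1 − rr)^i of the original deposit: Bank 1 lends 454.9·0.7414 ≈ 337.2629, Bank 2 lends 454.9·0.7414² ≈ 250.0467, and so on.
Summing a geometric series: total = 454.9·[0.7414·(1 − 0.7414^5) / (1 − 0.7414)] ≈ 1012.0394 billion.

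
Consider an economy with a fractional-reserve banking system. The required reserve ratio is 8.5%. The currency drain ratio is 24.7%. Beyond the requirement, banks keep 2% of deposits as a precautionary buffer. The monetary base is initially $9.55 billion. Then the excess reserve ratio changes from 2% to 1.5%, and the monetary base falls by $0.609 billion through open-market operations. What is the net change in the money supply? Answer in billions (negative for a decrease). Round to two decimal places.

Before: m₁ = (1 + 0.247) / (0.085 + 0.02 + 0.247) ≈ 3.5426, MB₁ = 9.55, so M₁ = 3.5426 × 9.55 ≈ 33.8318 billion.
After: m₂ = (1 + 0.247) / (0.085 + 0.015 + 0.247) ≈ 3.5937, MB₂ = 9.55 − 0.609 = 8.941, so M₂ = 3.5937 × 8.941 ≈ 32.1313 billion.
ΔM = M₂ − M₁ = 32.1313 − 33.8318 = -1.7005 billion.

-1.70 billion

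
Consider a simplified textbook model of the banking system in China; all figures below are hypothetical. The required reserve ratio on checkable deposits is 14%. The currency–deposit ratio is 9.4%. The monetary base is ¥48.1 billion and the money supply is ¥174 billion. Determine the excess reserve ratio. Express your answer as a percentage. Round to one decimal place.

Using m = M/MB = 174/48.1 ≈ 3.617464. Since m = (1 + c)/(c + rr + e), the denominator satisfies c + rr + e = (1 + c)/m = (1 + 0.094) / 3.617464 ≈ 0.302422.
With c = 0.094 and rr = 0.14, the excess reserve ratio is 0.302422 − 0.094 − 0.14 = 0.068422.

6.8%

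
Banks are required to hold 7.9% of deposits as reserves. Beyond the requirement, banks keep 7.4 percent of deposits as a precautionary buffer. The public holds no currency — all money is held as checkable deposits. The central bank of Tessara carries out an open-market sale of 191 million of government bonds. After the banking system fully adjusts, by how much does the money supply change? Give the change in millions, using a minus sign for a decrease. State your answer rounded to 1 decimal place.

-1248.4 million

The money multiplier is m = 1 / (rr + e) = 1 / (0.079 + 0.074) ≈ 6.53595.
The sale removes 191 million of base, so ΔM = m × ΔMB = 6.53595 × (−191) ≈ -1248.3664 million.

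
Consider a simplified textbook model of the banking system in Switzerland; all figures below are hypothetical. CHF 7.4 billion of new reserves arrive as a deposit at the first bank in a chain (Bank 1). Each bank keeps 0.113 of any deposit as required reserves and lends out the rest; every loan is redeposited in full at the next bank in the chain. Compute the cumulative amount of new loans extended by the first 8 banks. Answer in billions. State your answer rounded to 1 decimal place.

CHF 35.8 billion

Bank i lends (1 − rr)^i of the original deposit: Bank 1 lends 7.4·0.8870 = 6.5638, Bank 2 lends 7.4·0.8870² ≈ 5.8221, and so on.
Summing a geometric series: total = 7.4·[0.8870·(1 − 0.8870^8) / (1 − 0.8870)] ≈ 35.8298 billion.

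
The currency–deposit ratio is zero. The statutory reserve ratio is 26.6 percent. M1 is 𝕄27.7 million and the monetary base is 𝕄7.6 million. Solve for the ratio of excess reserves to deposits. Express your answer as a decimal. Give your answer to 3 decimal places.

Using m = M/MB = 27.7/7.6 ≈ 3.644737. Since m = (1 + c)/(c + rr + e), the denominator satisfies c + rr + e = (1 + c)/m = (1 + 0) / 3.644737 ≈ 0.274368.
With c = 0 and rr = 0.266, the ratio of excess reserves to deposits is 0.274368 − 0 − 0.266 = 0.008368.

0.008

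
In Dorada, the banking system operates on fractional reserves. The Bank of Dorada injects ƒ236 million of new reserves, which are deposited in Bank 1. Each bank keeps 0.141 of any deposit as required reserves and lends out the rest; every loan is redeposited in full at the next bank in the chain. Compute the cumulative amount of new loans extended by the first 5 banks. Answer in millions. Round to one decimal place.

ƒ765.3 million

Bank i lends (1 − rr)^i of the original deposit: Bank 1 lends 236·0.8590 = 202.7240, Bank 2 lends 236·0.8590² ≈ 174.1399, and so on.
Summing a geometric series: total = 236·[0.8590·(1 − 0.8590^5) / (1 − 0.8590)] ≈ 765.3214 million.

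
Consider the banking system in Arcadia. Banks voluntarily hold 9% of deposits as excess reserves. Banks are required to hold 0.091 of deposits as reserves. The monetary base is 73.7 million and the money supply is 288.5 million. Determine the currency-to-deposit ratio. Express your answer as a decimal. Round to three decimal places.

Using m = M/MB = 288.5/73.7 ≈ 3.914518. From m = (1 + c)/(c + rr + e), rearranging gives 1 + c = m·(c + rr + e), so c·(1 − m) = m·(rr + e) − 1.
Hence c = [m·(rr + e) − 1]/(1 − m) = [3.914518 × (0.091 + 0.09) − 1] / (1 − 3.914518) ≈ 0.100007.

0.100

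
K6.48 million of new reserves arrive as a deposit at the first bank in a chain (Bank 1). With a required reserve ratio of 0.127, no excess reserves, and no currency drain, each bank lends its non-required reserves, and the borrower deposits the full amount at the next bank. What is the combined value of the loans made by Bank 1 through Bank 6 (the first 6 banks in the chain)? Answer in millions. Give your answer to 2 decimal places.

K24.83 million

Bank i lends (1 − rr)^i of the original deposit: Bank 1 lends 6.48·0.8730 ≈ 5.6570, Bank 2 lends 6.48·0.8730² ≈ 4.9386, and so on.
Summing a geometric series: total = 6.48·[0.8730·(1 − 0.8730^6) / (1 − 0.8730)] ≈ 24.8253 million.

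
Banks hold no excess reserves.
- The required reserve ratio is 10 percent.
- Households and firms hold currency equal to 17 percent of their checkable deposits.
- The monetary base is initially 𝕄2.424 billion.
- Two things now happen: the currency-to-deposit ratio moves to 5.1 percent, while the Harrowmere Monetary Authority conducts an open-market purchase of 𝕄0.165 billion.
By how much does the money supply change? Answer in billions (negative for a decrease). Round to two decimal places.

𝕄7.52 billion

Before: m₁ = (1 + 0.17) / (0.1 + 0.17) ≈ 4.3333, MB₁ = 2.424, so M₁ = 4.3333 × 2.424 ≈ 10.5039 billion.
After: m₂ = (1 + 0.051) / (0.1 + 0.051) ≈ 6.9603, MB₂ = 2.424 + 0.165 = 2.589, so M₂ = 6.9603 × 2.589 ≈ 18.0202 billion.
ΔM = M₂ − M₁ = 18.0202 − 10.5039 = 7.5163 billion.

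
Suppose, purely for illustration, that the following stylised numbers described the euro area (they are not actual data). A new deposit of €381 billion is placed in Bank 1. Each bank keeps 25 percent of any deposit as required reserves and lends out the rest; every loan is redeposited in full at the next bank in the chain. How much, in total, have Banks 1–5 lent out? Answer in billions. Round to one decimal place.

€871.8 billion

Bank i lends (1 − rr)^i of the original deposit: Bank 1 lends 381·0.7500 = 285.7500, Bank 2 lends 381·0.7500² = 214.3125, and so on.
Summing a geometric series: total = 381·[0.7500·(1 − 0.7500^5) / (1 − 0.7500)] ≈ 871.7607 billion.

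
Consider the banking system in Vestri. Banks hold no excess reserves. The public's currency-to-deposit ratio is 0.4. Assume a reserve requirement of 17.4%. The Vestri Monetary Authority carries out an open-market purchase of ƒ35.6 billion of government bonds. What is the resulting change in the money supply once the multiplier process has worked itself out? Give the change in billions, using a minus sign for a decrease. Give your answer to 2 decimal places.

ƒ86.83 billion

The money multiplier is m = (1 + c) / (rr + c) = (1 + 0.4) / (0.174 + 0.4) ≈ 2.43902.
The purchase adds 35.6 billion of base, so ΔM = m × ΔMB = 2.43902 × (+35.6) ≈ 86.8291 billion.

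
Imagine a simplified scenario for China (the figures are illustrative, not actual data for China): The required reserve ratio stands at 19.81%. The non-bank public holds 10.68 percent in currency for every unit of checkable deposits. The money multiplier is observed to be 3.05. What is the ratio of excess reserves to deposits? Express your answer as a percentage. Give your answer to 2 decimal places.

5.80%

Using m = 3.05. Since m = (1 + c)/(c + rr + e), the denominator satisfies c + rr + e = (1 + c)/m = (1 + 0.1068) / 3.05 ≈ 0.362885.
With c = 0.1068 and rr = 0.1981, the ratio of excess reserves to deposits is 0.362885 − 0.1068 − 0.1981 = 0.057985.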